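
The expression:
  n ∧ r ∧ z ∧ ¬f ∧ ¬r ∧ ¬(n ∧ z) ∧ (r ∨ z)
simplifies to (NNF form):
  False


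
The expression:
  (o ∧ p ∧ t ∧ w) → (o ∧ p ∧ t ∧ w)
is always true.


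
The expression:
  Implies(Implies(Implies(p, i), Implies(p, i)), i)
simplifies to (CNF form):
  i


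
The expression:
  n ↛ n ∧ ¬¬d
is never true.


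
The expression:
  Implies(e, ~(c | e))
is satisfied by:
  {e: False}


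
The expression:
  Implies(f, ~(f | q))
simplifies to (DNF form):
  ~f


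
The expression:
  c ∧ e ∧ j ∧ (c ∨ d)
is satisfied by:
  {c: True, j: True, e: True}


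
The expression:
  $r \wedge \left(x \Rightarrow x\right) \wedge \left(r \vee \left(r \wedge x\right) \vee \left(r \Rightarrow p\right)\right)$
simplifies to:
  $r$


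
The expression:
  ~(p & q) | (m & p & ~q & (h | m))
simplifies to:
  ~p | ~q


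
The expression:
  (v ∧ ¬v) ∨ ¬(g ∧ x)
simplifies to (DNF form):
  ¬g ∨ ¬x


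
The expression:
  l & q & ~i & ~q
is never true.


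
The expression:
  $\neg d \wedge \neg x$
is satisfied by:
  {x: False, d: False}


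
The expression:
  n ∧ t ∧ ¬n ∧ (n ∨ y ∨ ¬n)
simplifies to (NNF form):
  False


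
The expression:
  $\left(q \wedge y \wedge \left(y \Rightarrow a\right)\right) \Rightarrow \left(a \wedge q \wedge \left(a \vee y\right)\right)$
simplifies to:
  $\text{True}$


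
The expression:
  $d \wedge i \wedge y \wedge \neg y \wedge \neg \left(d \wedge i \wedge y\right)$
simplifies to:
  $\text{False}$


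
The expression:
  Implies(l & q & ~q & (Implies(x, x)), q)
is always true.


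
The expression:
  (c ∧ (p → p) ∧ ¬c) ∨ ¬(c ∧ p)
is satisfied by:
  {p: False, c: False}
  {c: True, p: False}
  {p: True, c: False}


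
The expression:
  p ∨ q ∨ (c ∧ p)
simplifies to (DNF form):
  p ∨ q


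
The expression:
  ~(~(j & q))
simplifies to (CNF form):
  j & q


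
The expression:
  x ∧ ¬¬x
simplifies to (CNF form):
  x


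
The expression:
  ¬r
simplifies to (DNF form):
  ¬r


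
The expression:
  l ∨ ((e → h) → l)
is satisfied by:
  {l: True, e: True, h: False}
  {l: True, h: False, e: False}
  {l: True, e: True, h: True}
  {l: True, h: True, e: False}
  {e: True, h: False, l: False}


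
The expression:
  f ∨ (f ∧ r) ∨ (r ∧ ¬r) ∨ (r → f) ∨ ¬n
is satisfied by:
  {f: True, n: False, r: False}
  {f: False, n: False, r: False}
  {r: True, f: True, n: False}
  {r: True, f: False, n: False}
  {n: True, f: True, r: False}
  {n: True, f: False, r: False}
  {n: True, r: True, f: True}


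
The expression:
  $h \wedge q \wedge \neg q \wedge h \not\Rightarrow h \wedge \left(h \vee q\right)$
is never true.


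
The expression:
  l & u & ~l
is never true.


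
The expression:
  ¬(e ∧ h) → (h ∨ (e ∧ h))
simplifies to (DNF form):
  h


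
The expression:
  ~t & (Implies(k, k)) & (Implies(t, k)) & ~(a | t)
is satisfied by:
  {t: False, a: False}


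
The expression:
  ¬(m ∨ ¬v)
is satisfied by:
  {v: True, m: False}


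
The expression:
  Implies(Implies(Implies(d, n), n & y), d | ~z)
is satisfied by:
  {d: True, y: False, z: False, n: False}
  {d: False, y: False, z: False, n: False}
  {n: True, d: True, y: False, z: False}
  {n: True, d: False, y: False, z: False}
  {d: True, z: True, n: False, y: False}
  {z: True, n: False, y: False, d: False}
  {n: True, z: True, d: True, y: False}
  {n: True, z: True, d: False, y: False}
  {d: True, y: True, n: False, z: False}
  {y: True, n: False, z: False, d: False}
  {d: True, n: True, y: True, z: False}
  {n: True, y: True, d: False, z: False}
  {d: True, z: True, y: True, n: False}
  {z: True, y: True, n: False, d: False}
  {n: True, z: True, y: True, d: True}


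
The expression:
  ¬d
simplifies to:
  ¬d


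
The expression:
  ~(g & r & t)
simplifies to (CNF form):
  ~g | ~r | ~t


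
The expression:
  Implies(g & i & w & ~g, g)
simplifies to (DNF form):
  True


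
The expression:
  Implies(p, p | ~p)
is always true.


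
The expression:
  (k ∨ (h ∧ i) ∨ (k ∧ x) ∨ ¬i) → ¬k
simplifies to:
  ¬k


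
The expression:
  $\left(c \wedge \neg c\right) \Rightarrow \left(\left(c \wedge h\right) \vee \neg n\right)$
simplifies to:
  $\text{True}$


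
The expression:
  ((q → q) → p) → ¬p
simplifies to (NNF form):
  ¬p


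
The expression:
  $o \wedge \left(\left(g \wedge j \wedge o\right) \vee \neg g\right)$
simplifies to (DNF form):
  $\left(j \wedge o\right) \vee \left(o \wedge \neg g\right)$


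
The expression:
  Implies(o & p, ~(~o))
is always true.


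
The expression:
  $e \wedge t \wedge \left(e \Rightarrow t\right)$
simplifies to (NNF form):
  $e \wedge t$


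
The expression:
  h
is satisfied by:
  {h: True}


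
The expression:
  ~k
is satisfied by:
  {k: False}


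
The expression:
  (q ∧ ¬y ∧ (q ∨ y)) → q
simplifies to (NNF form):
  True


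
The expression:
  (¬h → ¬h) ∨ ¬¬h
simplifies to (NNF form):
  True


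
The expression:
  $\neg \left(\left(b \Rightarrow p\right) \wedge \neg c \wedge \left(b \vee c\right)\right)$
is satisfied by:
  {c: True, p: False, b: False}
  {p: False, b: False, c: False}
  {b: True, c: True, p: False}
  {b: True, p: False, c: False}
  {c: True, p: True, b: False}
  {p: True, c: False, b: False}
  {b: True, p: True, c: True}


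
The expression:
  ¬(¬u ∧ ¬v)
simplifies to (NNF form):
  u ∨ v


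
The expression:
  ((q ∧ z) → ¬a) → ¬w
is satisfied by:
  {z: True, a: True, q: True, w: False}
  {z: True, a: True, q: False, w: False}
  {z: True, q: True, a: False, w: False}
  {z: True, q: False, a: False, w: False}
  {a: True, q: True, z: False, w: False}
  {a: True, z: False, q: False, w: False}
  {a: False, q: True, z: False, w: False}
  {a: False, z: False, q: False, w: False}
  {z: True, w: True, a: True, q: True}


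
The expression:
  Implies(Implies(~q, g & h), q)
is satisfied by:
  {q: True, h: False, g: False}
  {h: False, g: False, q: False}
  {g: True, q: True, h: False}
  {g: True, h: False, q: False}
  {q: True, h: True, g: False}
  {h: True, q: False, g: False}
  {g: True, h: True, q: True}


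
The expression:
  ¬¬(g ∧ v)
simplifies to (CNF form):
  g ∧ v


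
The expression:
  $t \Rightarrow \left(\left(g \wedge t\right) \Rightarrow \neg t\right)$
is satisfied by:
  {g: False, t: False}
  {t: True, g: False}
  {g: True, t: False}


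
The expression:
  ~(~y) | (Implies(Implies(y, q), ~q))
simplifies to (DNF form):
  y | ~q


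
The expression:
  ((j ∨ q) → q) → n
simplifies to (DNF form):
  n ∨ (j ∧ ¬q)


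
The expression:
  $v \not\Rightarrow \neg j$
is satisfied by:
  {j: True, v: True}


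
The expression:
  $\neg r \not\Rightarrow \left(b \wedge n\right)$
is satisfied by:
  {n: False, r: False, b: False}
  {b: True, n: False, r: False}
  {n: True, b: False, r: False}


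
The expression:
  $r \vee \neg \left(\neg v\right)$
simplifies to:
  $r \vee v$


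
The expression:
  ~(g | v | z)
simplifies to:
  ~g & ~v & ~z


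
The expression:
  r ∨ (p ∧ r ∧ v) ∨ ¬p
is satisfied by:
  {r: True, p: False}
  {p: False, r: False}
  {p: True, r: True}


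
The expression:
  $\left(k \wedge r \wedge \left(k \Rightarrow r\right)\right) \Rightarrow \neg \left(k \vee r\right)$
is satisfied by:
  {k: False, r: False}
  {r: True, k: False}
  {k: True, r: False}


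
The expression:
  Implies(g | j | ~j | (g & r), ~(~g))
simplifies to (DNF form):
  g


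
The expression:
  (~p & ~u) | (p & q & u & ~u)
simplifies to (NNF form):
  ~p & ~u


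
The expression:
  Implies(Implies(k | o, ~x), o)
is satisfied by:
  {k: True, o: True, x: True}
  {k: True, o: True, x: False}
  {o: True, x: True, k: False}
  {o: True, x: False, k: False}
  {k: True, x: True, o: False}


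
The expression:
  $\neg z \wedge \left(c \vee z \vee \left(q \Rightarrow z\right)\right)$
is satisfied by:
  {c: True, q: False, z: False}
  {q: False, z: False, c: False}
  {c: True, q: True, z: False}


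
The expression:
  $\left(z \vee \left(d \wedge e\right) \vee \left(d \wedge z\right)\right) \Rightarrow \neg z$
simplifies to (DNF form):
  $\neg z$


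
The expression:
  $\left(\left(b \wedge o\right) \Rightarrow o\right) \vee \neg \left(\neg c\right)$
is always true.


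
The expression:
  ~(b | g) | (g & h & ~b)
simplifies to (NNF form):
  ~b & (h | ~g)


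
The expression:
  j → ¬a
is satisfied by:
  {a: False, j: False}
  {j: True, a: False}
  {a: True, j: False}


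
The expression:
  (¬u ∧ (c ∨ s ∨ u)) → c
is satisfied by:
  {c: True, u: True, s: False}
  {c: True, s: False, u: False}
  {u: True, s: False, c: False}
  {u: False, s: False, c: False}
  {c: True, u: True, s: True}
  {c: True, s: True, u: False}
  {u: True, s: True, c: False}


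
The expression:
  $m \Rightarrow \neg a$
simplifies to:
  $\neg a \vee \neg m$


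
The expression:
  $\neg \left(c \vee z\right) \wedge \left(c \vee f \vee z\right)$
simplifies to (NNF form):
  $f \wedge \neg c \wedge \neg z$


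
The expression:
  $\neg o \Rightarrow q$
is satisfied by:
  {q: True, o: True}
  {q: True, o: False}
  {o: True, q: False}


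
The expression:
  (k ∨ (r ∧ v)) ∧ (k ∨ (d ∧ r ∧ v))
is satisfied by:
  {k: True, v: True, r: True, d: True}
  {k: True, v: True, r: True, d: False}
  {k: True, v: True, d: True, r: False}
  {k: True, v: True, d: False, r: False}
  {k: True, r: True, d: True, v: False}
  {k: True, r: True, d: False, v: False}
  {k: True, r: False, d: True, v: False}
  {k: True, r: False, d: False, v: False}
  {v: True, r: True, d: True, k: False}


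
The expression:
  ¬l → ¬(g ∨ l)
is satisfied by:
  {l: True, g: False}
  {g: False, l: False}
  {g: True, l: True}


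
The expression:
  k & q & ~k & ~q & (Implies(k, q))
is never true.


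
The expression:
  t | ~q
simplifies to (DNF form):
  t | ~q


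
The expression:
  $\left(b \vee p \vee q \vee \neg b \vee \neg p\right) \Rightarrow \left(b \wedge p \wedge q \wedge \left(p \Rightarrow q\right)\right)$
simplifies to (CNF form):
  $b \wedge p \wedge q$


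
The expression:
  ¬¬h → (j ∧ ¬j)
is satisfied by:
  {h: False}


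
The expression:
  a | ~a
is always true.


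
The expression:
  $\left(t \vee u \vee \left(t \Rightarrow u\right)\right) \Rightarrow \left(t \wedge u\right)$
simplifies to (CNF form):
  $t \wedge u$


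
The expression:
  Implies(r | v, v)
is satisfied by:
  {v: True, r: False}
  {r: False, v: False}
  {r: True, v: True}


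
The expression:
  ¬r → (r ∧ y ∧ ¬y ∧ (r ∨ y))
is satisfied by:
  {r: True}


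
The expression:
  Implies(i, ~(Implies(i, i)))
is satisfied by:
  {i: False}


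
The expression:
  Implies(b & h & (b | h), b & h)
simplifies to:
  True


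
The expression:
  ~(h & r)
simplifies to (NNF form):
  ~h | ~r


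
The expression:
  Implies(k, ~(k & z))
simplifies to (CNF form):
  ~k | ~z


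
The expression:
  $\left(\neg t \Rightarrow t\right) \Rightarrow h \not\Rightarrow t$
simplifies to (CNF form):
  $\neg t$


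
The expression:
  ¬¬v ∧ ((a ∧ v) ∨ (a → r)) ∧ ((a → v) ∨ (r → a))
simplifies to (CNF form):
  v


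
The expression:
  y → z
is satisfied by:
  {z: True, y: False}
  {y: False, z: False}
  {y: True, z: True}


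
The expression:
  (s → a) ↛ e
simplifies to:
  ¬e ∧ (a ∨ ¬s)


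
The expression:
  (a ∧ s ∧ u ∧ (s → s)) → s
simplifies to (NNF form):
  True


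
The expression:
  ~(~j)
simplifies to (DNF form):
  j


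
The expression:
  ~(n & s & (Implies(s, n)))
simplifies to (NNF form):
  ~n | ~s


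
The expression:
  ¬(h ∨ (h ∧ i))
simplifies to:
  ¬h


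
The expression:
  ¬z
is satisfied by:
  {z: False}


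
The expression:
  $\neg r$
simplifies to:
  $\neg r$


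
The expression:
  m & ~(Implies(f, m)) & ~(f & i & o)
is never true.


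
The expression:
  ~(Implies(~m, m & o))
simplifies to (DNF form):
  ~m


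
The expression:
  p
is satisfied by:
  {p: True}


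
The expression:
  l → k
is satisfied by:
  {k: True, l: False}
  {l: False, k: False}
  {l: True, k: True}


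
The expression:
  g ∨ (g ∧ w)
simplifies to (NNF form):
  g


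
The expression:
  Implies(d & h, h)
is always true.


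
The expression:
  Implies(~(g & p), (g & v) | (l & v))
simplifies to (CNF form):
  (g | l) & (g | v) & (p | v) & (g | l | p) & (g | l | v) & (g | p | v) & (l | p | v)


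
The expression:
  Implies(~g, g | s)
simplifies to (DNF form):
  g | s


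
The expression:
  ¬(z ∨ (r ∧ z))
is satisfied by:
  {z: False}


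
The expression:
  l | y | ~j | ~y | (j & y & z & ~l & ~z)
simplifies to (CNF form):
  True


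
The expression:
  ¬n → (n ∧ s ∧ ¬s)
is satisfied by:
  {n: True}


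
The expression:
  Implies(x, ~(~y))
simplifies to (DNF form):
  y | ~x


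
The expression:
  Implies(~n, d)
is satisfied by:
  {n: True, d: True}
  {n: True, d: False}
  {d: True, n: False}


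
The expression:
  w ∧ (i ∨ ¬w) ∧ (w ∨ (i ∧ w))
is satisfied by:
  {i: True, w: True}


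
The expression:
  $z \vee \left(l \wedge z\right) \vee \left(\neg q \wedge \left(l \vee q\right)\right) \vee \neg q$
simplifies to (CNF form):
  $z \vee \neg q$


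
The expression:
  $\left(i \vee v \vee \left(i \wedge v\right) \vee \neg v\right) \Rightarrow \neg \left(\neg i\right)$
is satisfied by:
  {i: True}


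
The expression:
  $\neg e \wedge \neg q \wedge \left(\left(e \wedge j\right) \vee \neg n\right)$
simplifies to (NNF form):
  $\neg e \wedge \neg n \wedge \neg q$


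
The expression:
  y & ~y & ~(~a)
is never true.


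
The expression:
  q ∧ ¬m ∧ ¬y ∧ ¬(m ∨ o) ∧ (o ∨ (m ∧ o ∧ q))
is never true.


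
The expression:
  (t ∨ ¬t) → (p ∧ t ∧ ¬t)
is never true.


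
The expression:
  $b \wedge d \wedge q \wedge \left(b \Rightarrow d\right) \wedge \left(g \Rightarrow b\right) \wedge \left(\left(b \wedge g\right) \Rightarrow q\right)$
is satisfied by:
  {b: True, d: True, q: True}


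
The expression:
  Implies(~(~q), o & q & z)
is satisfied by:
  {o: True, z: True, q: False}
  {o: True, z: False, q: False}
  {z: True, o: False, q: False}
  {o: False, z: False, q: False}
  {o: True, q: True, z: True}


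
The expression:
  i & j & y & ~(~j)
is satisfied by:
  {i: True, j: True, y: True}


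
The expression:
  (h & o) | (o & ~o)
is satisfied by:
  {h: True, o: True}


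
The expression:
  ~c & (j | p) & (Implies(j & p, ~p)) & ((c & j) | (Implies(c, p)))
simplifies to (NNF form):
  ~c & (j | p) & (~j | ~p)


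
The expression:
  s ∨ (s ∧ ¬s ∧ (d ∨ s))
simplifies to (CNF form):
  s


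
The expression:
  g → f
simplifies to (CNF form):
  f ∨ ¬g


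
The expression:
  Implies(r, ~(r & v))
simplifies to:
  ~r | ~v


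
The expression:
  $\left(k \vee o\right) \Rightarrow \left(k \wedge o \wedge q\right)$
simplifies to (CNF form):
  $\left(k \vee \neg o\right) \wedge \left(o \vee \neg k\right) \wedge \left(q \vee \neg o\right)$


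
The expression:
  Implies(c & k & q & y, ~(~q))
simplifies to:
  True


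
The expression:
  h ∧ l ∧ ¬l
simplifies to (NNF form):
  False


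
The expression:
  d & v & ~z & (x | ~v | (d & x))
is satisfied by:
  {d: True, x: True, v: True, z: False}


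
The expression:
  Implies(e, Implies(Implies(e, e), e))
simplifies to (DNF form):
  True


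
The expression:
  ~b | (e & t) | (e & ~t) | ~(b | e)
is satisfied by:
  {e: True, b: False}
  {b: False, e: False}
  {b: True, e: True}


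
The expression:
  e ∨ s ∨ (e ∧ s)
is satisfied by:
  {e: True, s: True}
  {e: True, s: False}
  {s: True, e: False}


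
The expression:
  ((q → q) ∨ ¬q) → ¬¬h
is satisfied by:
  {h: True}


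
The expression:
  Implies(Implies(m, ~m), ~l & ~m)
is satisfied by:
  {m: True, l: False}
  {l: False, m: False}
  {l: True, m: True}


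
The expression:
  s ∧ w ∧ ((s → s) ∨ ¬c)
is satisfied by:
  {w: True, s: True}


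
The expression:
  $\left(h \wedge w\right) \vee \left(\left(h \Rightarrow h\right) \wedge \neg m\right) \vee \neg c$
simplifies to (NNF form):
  $\left(h \wedge w\right) \vee \neg c \vee \neg m$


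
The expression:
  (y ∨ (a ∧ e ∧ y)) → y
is always true.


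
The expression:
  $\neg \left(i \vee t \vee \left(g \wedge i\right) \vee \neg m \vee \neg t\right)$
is never true.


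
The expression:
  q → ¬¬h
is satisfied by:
  {h: True, q: False}
  {q: False, h: False}
  {q: True, h: True}


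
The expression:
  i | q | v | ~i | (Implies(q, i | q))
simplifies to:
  True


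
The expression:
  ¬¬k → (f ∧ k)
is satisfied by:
  {f: True, k: False}
  {k: False, f: False}
  {k: True, f: True}


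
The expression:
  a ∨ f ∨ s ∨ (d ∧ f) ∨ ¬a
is always true.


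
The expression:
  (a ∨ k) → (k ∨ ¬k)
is always true.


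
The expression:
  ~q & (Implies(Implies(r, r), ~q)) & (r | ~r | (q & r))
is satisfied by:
  {q: False}


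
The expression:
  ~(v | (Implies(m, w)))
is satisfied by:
  {m: True, v: False, w: False}


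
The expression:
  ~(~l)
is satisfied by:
  {l: True}


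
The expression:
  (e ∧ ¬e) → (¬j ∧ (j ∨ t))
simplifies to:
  True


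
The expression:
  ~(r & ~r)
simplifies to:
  True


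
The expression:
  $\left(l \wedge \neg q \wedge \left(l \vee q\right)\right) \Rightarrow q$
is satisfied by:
  {q: True, l: False}
  {l: False, q: False}
  {l: True, q: True}


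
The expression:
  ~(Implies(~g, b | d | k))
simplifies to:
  ~b & ~d & ~g & ~k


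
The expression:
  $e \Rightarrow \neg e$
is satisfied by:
  {e: False}


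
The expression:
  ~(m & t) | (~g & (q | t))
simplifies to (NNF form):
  ~g | ~m | ~t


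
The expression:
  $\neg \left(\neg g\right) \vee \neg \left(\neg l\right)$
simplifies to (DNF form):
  $g \vee l$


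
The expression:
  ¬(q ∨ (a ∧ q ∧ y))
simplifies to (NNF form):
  ¬q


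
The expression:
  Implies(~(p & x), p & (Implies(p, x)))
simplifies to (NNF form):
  p & x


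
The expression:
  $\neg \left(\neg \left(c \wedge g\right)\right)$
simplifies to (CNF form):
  $c \wedge g$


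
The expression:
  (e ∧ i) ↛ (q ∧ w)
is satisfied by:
  {i: True, e: True, w: False, q: False}
  {i: True, q: True, e: True, w: False}
  {i: True, w: True, e: True, q: False}


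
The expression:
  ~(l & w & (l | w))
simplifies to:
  ~l | ~w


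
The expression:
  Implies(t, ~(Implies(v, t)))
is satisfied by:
  {t: False}


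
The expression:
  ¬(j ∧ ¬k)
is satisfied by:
  {k: True, j: False}
  {j: False, k: False}
  {j: True, k: True}


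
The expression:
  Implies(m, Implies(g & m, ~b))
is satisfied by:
  {g: False, m: False, b: False}
  {b: True, g: False, m: False}
  {m: True, g: False, b: False}
  {b: True, m: True, g: False}
  {g: True, b: False, m: False}
  {b: True, g: True, m: False}
  {m: True, g: True, b: False}


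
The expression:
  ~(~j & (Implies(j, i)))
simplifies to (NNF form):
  j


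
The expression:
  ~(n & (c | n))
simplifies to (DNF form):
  ~n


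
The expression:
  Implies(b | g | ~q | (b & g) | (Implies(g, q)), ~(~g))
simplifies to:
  g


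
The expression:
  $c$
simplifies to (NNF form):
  $c$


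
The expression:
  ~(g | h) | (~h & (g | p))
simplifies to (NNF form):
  ~h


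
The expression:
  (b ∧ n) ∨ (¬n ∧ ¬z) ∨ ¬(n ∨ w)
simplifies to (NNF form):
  (b ∧ n) ∨ (¬n ∧ ¬w) ∨ (¬n ∧ ¬z)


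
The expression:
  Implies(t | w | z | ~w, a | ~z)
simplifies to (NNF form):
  a | ~z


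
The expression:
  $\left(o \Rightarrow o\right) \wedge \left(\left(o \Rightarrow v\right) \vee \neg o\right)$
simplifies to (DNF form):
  $v \vee \neg o$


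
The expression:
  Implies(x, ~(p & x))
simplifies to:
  ~p | ~x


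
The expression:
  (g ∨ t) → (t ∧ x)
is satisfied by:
  {x: True, g: False, t: False}
  {g: False, t: False, x: False}
  {t: True, x: True, g: False}
  {t: True, x: True, g: True}


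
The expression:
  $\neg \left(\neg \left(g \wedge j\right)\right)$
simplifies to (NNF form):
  $g \wedge j$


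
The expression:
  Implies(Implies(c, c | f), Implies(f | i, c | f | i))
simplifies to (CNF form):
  True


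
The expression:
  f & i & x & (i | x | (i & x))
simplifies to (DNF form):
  f & i & x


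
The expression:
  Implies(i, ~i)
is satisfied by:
  {i: False}


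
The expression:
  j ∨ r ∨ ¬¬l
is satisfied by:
  {r: True, l: True, j: True}
  {r: True, l: True, j: False}
  {r: True, j: True, l: False}
  {r: True, j: False, l: False}
  {l: True, j: True, r: False}
  {l: True, j: False, r: False}
  {j: True, l: False, r: False}


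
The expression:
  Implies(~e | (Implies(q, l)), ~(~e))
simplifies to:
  e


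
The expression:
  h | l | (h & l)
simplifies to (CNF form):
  h | l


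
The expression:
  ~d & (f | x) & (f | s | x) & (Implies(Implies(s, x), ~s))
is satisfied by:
  {f: True, d: False, s: False, x: False}
  {x: True, f: True, d: False, s: False}
  {x: True, f: False, d: False, s: False}
  {s: True, f: True, d: False, x: False}


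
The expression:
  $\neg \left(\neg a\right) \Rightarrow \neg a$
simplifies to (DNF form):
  $\neg a$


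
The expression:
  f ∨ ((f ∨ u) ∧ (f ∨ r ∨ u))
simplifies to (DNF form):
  f ∨ u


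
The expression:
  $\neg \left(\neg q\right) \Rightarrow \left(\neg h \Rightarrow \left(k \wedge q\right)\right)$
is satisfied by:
  {k: True, h: True, q: False}
  {k: True, h: False, q: False}
  {h: True, k: False, q: False}
  {k: False, h: False, q: False}
  {k: True, q: True, h: True}
  {k: True, q: True, h: False}
  {q: True, h: True, k: False}


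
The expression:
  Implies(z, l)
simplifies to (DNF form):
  l | ~z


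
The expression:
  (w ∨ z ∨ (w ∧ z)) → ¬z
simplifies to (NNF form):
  ¬z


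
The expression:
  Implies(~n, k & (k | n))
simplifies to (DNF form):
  k | n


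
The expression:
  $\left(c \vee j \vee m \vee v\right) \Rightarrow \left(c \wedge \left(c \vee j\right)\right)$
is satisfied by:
  {c: True, m: False, j: False, v: False}
  {c: True, v: True, m: False, j: False}
  {c: True, j: True, m: False, v: False}
  {c: True, v: True, j: True, m: False}
  {c: True, m: True, j: False, v: False}
  {c: True, v: True, m: True, j: False}
  {c: True, j: True, m: True, v: False}
  {c: True, v: True, j: True, m: True}
  {v: False, m: False, j: False, c: False}


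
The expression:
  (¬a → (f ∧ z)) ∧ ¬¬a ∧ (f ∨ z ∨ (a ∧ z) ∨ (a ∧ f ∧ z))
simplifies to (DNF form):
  (a ∧ f) ∨ (a ∧ z)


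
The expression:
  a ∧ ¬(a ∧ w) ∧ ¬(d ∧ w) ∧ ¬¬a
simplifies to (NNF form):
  a ∧ ¬w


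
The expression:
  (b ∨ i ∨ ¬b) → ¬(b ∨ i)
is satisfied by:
  {i: False, b: False}


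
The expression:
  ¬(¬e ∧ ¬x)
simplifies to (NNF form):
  e ∨ x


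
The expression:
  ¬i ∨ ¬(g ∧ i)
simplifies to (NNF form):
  ¬g ∨ ¬i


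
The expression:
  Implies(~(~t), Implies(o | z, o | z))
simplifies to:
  True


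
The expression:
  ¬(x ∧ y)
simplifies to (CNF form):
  ¬x ∨ ¬y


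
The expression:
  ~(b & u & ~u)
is always true.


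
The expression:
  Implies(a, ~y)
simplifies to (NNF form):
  ~a | ~y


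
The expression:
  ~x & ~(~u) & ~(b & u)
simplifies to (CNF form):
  u & ~b & ~x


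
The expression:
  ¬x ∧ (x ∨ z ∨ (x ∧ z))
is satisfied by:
  {z: True, x: False}


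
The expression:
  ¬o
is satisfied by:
  {o: False}


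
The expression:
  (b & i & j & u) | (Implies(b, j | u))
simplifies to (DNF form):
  j | u | ~b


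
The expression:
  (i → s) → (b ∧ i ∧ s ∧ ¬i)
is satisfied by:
  {i: True, s: False}


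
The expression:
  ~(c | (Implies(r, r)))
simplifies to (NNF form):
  False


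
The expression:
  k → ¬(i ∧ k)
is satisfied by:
  {k: False, i: False}
  {i: True, k: False}
  {k: True, i: False}


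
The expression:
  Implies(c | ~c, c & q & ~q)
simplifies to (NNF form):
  False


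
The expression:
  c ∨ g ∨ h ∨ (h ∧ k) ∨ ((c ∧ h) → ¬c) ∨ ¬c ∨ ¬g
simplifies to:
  True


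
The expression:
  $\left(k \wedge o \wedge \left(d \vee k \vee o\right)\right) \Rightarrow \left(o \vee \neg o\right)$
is always true.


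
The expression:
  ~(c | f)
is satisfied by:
  {f: False, c: False}


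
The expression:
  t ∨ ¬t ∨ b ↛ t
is always true.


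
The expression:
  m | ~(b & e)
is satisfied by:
  {m: True, e: False, b: False}
  {e: False, b: False, m: False}
  {b: True, m: True, e: False}
  {b: True, e: False, m: False}
  {m: True, e: True, b: False}
  {e: True, m: False, b: False}
  {b: True, e: True, m: True}


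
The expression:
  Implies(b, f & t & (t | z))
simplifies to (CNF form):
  (f | ~b) & (t | ~b)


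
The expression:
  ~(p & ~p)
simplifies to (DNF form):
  True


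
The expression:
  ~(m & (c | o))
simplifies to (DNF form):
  ~m | (~c & ~o)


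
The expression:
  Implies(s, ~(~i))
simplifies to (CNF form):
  i | ~s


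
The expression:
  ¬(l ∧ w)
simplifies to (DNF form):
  ¬l ∨ ¬w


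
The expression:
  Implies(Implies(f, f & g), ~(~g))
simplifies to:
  f | g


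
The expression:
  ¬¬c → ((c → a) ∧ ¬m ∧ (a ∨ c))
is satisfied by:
  {a: True, m: False, c: False}
  {m: False, c: False, a: False}
  {a: True, m: True, c: False}
  {m: True, a: False, c: False}
  {c: True, a: True, m: False}


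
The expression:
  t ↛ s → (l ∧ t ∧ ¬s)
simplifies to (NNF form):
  l ∨ s ∨ ¬t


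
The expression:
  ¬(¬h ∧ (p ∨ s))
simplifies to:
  h ∨ (¬p ∧ ¬s)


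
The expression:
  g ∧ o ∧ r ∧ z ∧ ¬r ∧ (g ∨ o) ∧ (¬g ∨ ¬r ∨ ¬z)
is never true.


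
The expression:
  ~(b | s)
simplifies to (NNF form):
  ~b & ~s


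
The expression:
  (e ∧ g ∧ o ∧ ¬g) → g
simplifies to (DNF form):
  True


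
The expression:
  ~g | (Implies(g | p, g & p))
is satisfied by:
  {p: True, g: False}
  {g: False, p: False}
  {g: True, p: True}


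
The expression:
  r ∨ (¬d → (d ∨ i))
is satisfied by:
  {i: True, r: True, d: True}
  {i: True, r: True, d: False}
  {i: True, d: True, r: False}
  {i: True, d: False, r: False}
  {r: True, d: True, i: False}
  {r: True, d: False, i: False}
  {d: True, r: False, i: False}


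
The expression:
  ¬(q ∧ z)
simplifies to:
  ¬q ∨ ¬z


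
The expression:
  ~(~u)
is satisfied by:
  {u: True}


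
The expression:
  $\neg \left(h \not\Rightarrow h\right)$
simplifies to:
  $\text{True}$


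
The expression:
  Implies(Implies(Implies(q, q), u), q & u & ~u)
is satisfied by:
  {u: False}


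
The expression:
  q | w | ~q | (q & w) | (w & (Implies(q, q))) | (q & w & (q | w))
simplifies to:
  True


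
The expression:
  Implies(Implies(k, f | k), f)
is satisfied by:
  {f: True}


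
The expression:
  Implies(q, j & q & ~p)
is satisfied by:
  {j: True, q: False, p: False}
  {j: False, q: False, p: False}
  {p: True, j: True, q: False}
  {p: True, j: False, q: False}
  {q: True, j: True, p: False}


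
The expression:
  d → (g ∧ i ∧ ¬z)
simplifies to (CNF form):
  (g ∨ ¬d) ∧ (i ∨ ¬d) ∧ (¬d ∨ ¬z)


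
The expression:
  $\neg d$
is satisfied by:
  {d: False}


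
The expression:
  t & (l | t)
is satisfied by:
  {t: True}


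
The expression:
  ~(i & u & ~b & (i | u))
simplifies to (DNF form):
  b | ~i | ~u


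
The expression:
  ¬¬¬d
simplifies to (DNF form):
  ¬d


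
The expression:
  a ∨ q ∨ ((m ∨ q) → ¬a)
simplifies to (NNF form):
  True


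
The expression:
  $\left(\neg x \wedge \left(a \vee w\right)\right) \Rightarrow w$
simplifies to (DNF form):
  $w \vee x \vee \neg a$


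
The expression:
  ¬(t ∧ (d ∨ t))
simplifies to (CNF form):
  ¬t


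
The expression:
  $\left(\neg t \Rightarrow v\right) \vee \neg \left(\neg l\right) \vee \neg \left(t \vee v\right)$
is always true.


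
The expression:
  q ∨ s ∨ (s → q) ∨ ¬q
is always true.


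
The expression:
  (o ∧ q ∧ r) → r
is always true.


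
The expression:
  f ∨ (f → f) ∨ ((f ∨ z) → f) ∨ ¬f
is always true.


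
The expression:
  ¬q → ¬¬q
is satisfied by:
  {q: True}


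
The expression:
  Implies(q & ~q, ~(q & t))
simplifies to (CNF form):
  True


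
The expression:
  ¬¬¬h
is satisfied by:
  {h: False}


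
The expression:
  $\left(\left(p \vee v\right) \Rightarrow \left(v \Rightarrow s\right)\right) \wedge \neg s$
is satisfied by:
  {v: False, s: False}


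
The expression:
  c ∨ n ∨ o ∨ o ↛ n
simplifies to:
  c ∨ n ∨ o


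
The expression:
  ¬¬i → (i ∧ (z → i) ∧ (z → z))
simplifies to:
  True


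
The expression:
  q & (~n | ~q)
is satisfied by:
  {q: True, n: False}


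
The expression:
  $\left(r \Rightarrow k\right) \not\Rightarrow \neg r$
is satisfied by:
  {r: True, k: True}


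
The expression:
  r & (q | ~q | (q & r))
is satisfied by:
  {r: True}


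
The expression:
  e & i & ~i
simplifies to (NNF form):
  False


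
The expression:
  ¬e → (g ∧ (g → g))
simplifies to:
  e ∨ g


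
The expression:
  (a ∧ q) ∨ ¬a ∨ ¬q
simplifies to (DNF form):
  True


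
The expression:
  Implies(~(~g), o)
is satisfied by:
  {o: True, g: False}
  {g: False, o: False}
  {g: True, o: True}


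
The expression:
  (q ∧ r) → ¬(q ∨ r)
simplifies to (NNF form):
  ¬q ∨ ¬r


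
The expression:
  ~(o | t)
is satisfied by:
  {o: False, t: False}


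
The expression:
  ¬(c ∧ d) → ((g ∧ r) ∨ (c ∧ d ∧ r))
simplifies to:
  (c ∨ g) ∧ (c ∨ r) ∧ (d ∨ g) ∧ (d ∨ r)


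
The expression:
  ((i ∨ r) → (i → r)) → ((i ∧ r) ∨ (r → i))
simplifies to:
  i ∨ ¬r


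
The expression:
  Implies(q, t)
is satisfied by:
  {t: True, q: False}
  {q: False, t: False}
  {q: True, t: True}


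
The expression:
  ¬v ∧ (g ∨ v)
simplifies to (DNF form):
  g ∧ ¬v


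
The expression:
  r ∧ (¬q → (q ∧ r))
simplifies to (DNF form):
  q ∧ r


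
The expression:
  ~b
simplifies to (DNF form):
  ~b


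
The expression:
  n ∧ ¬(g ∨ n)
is never true.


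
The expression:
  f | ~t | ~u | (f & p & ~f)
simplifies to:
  f | ~t | ~u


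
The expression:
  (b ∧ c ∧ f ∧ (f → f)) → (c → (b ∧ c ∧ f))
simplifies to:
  True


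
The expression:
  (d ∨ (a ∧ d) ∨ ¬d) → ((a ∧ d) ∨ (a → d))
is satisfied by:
  {d: True, a: False}
  {a: False, d: False}
  {a: True, d: True}


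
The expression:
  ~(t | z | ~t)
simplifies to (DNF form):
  False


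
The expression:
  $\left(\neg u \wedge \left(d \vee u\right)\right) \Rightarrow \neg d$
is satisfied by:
  {u: True, d: False}
  {d: False, u: False}
  {d: True, u: True}


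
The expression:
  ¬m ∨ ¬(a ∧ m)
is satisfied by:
  {m: False, a: False}
  {a: True, m: False}
  {m: True, a: False}


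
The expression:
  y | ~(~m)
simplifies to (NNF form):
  m | y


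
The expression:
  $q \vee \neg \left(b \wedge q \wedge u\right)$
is always true.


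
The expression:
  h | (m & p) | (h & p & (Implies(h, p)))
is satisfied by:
  {h: True, p: True, m: True}
  {h: True, p: True, m: False}
  {h: True, m: True, p: False}
  {h: True, m: False, p: False}
  {p: True, m: True, h: False}


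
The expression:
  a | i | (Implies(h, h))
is always true.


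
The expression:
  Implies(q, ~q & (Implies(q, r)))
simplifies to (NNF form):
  ~q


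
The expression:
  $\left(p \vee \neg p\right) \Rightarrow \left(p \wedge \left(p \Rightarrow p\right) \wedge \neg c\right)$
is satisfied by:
  {p: True, c: False}


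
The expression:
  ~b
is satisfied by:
  {b: False}


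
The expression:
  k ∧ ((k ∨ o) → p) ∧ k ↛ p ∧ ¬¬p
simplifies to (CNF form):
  False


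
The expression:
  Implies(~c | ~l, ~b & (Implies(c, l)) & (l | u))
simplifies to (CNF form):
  (l | u) & (c | ~b) & (l | ~c)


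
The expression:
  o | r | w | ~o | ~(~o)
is always true.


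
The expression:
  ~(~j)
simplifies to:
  j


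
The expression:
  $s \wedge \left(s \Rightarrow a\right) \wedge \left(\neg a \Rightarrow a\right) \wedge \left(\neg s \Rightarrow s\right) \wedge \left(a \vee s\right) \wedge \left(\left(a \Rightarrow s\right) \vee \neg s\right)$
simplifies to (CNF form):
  $a \wedge s$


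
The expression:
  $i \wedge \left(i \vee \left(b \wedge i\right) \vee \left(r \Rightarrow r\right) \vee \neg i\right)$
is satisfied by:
  {i: True}


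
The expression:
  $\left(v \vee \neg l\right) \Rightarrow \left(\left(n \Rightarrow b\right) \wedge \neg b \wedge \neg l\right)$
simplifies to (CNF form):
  $\left(l \vee \neg b\right) \wedge \left(l \vee \neg n\right) \wedge \left(\neg l \vee \neg v\right)$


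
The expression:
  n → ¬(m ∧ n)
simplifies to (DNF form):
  ¬m ∨ ¬n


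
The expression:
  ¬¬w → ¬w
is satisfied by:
  {w: False}


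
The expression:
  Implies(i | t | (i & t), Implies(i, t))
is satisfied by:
  {t: True, i: False}
  {i: False, t: False}
  {i: True, t: True}


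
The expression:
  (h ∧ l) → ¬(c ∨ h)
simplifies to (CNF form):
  ¬h ∨ ¬l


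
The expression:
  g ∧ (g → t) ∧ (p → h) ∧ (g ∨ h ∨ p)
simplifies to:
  g ∧ t ∧ (h ∨ ¬p)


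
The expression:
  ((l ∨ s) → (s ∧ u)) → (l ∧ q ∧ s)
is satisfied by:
  {l: True, q: True, u: False, s: False}
  {l: True, q: False, u: False, s: False}
  {l: True, s: True, q: True, u: False}
  {l: True, s: True, q: False, u: False}
  {l: True, u: True, q: True, s: False}
  {l: True, u: True, q: False, s: False}
  {l: True, u: True, s: True, q: True}
  {s: True, q: True, u: False, l: False}
  {s: True, q: False, u: False, l: False}


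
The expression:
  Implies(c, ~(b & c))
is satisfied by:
  {c: False, b: False}
  {b: True, c: False}
  {c: True, b: False}


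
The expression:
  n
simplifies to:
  n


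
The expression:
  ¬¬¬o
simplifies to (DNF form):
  ¬o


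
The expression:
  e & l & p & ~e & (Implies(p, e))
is never true.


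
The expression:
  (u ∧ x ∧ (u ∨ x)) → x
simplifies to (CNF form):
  True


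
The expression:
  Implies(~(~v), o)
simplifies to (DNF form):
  o | ~v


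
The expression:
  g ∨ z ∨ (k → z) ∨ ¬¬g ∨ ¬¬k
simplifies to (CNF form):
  True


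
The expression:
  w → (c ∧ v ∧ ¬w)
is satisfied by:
  {w: False}


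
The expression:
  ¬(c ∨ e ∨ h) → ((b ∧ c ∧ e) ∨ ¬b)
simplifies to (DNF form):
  c ∨ e ∨ h ∨ ¬b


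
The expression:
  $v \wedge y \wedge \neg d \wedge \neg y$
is never true.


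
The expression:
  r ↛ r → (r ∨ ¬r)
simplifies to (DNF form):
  True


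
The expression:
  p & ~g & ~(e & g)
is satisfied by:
  {p: True, g: False}


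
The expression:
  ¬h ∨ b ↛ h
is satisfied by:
  {h: False}


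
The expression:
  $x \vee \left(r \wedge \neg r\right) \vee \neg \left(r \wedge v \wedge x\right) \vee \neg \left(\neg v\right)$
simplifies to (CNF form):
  $\text{True}$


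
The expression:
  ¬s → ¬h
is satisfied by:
  {s: True, h: False}
  {h: False, s: False}
  {h: True, s: True}


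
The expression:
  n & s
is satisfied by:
  {s: True, n: True}


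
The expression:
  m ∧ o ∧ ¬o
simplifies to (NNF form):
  False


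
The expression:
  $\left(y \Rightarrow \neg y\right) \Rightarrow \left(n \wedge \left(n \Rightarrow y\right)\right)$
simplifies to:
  $y$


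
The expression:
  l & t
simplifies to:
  l & t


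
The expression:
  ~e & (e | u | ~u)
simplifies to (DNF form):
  ~e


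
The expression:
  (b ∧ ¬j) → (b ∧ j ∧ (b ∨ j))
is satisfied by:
  {j: True, b: False}
  {b: False, j: False}
  {b: True, j: True}


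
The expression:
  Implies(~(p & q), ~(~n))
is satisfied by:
  {n: True, p: True, q: True}
  {n: True, p: True, q: False}
  {n: True, q: True, p: False}
  {n: True, q: False, p: False}
  {p: True, q: True, n: False}


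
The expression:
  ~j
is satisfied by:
  {j: False}


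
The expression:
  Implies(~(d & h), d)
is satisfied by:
  {d: True}


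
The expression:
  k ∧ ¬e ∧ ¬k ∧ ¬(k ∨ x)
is never true.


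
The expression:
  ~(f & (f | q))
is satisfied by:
  {f: False}


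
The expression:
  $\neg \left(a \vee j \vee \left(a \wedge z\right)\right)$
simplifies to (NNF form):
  $\neg a \wedge \neg j$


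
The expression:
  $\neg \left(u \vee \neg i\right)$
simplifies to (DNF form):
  $i \wedge \neg u$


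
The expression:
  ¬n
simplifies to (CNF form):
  ¬n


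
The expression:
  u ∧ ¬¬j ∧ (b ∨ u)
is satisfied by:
  {j: True, u: True}


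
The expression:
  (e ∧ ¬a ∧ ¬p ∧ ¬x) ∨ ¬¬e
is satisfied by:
  {e: True}


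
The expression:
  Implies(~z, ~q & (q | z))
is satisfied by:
  {z: True}


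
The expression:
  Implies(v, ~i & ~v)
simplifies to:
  ~v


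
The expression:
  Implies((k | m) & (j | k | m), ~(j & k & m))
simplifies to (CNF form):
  ~j | ~k | ~m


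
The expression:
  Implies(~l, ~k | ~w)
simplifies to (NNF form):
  l | ~k | ~w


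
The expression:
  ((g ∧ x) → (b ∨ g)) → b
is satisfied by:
  {b: True}


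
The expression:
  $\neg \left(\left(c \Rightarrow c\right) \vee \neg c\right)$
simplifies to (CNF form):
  $\text{False}$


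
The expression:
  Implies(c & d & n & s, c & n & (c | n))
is always true.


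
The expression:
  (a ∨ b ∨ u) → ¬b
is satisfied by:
  {b: False}


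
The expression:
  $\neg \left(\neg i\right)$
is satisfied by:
  {i: True}


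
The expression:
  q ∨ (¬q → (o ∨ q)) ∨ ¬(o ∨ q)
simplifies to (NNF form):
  True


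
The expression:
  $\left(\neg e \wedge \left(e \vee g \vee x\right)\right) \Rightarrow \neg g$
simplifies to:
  $e \vee \neg g$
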